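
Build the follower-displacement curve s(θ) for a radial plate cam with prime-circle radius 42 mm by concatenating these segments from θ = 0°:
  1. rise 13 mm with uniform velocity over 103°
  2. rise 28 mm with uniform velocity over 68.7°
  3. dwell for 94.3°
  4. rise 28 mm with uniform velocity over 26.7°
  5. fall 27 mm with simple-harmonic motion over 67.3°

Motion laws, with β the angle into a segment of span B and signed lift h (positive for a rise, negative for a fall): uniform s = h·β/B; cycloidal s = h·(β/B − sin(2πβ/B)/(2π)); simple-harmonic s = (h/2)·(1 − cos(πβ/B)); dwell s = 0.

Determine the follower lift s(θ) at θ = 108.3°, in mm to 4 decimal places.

seg 1 [0°–103°] uniform, h=13: full span → s += 13 → s = 13.0000
seg 2 [103°–171.7°] uniform, h=28: θ=108.3° here. β=5.3, B=68.7. 28·5.3/68.7 = 2.1601 → s = 15.1601

15.1601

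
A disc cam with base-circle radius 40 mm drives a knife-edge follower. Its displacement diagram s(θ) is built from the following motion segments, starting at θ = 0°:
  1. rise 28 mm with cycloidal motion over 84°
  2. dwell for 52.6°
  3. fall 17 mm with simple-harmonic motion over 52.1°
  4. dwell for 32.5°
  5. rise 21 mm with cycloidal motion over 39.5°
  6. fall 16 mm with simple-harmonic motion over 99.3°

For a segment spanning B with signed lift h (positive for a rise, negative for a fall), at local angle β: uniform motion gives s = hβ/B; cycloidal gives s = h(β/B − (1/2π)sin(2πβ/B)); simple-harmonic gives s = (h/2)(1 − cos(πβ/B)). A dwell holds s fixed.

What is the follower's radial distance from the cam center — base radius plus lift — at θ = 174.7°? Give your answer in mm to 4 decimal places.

seg 1 [0°–84°] cycloidal, h=28: full span → s += 28 → s = 28.0000
seg 2 [84°–136.6°] dwell: s stays 28.0000
seg 3 [136.6°–188.7°] simple-harmonic, h=-17: θ=174.7° here. β=38.1, B=52.1. -17/2·(1 − cos(π·0.7313)) = -14.1469 → s = 13.8531
radial distance = base radius + s = 40 + 13.8531 = 53.8531

53.8531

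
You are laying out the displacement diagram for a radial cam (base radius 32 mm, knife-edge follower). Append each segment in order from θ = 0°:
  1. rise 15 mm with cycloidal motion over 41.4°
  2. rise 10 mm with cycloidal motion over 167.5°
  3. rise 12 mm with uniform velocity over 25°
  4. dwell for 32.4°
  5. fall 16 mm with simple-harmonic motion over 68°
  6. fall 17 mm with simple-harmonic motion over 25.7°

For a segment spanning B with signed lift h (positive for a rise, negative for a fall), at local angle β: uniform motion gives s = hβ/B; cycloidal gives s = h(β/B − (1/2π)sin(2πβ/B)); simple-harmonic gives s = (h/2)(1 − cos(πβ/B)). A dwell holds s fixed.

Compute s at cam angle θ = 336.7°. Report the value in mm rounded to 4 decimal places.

seg 1 [0°–41.4°] cycloidal, h=15: full span → s += 15 → s = 15.0000
seg 2 [41.4°–208.9°] cycloidal, h=10: full span → s += 10 → s = 25.0000
seg 3 [208.9°–233.9°] uniform, h=12: full span → s += 12 → s = 37.0000
seg 4 [233.9°–266.3°] dwell: s stays 37.0000
seg 5 [266.3°–334.3°] simple-harmonic, h=-16: full span → s += -16 → s = 21.0000
seg 6 [334.3°–360°] simple-harmonic, h=-17: θ=336.7° here. β=2.4, B=25.7. -17/2·(1 − cos(π·0.0934)) = -0.3632 → s = 20.6368

20.6368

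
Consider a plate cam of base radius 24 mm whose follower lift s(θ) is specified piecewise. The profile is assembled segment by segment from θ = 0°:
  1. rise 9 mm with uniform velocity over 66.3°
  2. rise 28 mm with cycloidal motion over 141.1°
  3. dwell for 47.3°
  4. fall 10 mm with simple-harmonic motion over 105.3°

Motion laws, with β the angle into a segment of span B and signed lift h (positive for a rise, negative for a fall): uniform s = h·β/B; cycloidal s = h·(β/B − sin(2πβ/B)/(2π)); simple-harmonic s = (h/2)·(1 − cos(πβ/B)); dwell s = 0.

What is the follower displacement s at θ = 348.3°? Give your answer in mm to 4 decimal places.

seg 1 [0°–66.3°] uniform, h=9: full span → s += 9 → s = 9.0000
seg 2 [66.3°–207.4°] cycloidal, h=28: full span → s += 28 → s = 37.0000
seg 3 [207.4°–254.7°] dwell: s stays 37.0000
seg 4 [254.7°–360°] simple-harmonic, h=-10: θ=348.3° here. β=93.6, B=105.3. -10/2·(1 − cos(π·0.8889)) = -9.6985 → s = 27.3015

27.3015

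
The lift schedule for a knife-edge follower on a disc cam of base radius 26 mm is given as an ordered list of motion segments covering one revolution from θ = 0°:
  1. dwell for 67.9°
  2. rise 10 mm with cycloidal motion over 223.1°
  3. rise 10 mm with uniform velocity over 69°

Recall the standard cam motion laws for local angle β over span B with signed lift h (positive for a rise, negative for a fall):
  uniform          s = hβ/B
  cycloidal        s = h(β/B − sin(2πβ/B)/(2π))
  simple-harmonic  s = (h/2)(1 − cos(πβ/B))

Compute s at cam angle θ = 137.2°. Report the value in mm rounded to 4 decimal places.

seg 1 [0°–67.9°] dwell: s stays 0.0000
seg 2 [67.9°–291°] cycloidal, h=10: θ=137.2° here. β=69.3, B=223.1. 10·(0.3106 − sin(2π·0.3106)/(2π)) = 1.6288 → s = 1.6288

1.6288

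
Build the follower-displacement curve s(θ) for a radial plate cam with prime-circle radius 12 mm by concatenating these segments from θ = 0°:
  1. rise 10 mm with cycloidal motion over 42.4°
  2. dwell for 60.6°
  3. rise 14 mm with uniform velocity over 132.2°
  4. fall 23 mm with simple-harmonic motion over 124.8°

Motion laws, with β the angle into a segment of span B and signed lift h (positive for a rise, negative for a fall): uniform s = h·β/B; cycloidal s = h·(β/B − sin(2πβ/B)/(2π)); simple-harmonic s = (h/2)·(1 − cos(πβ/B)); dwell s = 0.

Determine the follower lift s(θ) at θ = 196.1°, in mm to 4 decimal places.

seg 1 [0°–42.4°] cycloidal, h=10: full span → s += 10 → s = 10.0000
seg 2 [42.4°–103°] dwell: s stays 10.0000
seg 3 [103°–235.2°] uniform, h=14: θ=196.1° here. β=93.1, B=132.2. 14·93.1/132.2 = 9.8593 → s = 19.8593

19.8593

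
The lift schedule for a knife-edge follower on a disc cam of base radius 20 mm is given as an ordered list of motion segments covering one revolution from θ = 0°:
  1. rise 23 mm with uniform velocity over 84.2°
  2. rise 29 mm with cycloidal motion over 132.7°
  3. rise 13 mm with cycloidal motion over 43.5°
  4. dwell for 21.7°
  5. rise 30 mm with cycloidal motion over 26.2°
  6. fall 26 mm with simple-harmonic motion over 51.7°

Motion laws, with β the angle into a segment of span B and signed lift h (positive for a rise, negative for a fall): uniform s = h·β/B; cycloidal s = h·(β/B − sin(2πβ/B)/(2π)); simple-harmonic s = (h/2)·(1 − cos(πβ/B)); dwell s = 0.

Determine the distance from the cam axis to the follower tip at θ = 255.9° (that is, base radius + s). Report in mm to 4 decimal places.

seg 1 [0°–84.2°] uniform, h=23: full span → s += 23 → s = 23.0000
seg 2 [84.2°–216.9°] cycloidal, h=29: full span → s += 29 → s = 52.0000
seg 3 [216.9°–260.4°] cycloidal, h=13: θ=255.9° here. β=39, B=43.5. 13·(0.8966 − sin(2π·0.8966)/(2π)) = 12.9073 → s = 64.9073
radial distance = base radius + s = 20 + 64.9073 = 84.9073

84.9073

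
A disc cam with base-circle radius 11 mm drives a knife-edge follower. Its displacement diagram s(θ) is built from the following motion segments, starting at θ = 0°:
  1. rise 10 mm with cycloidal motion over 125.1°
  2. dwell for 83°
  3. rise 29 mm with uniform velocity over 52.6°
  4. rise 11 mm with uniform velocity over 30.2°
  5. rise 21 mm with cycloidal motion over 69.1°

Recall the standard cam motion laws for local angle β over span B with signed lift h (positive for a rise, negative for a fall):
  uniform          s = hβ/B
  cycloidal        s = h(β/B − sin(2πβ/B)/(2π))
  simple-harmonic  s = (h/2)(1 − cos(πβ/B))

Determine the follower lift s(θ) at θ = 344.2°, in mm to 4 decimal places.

seg 1 [0°–125.1°] cycloidal, h=10: full span → s += 10 → s = 10.0000
seg 2 [125.1°–208.1°] dwell: s stays 10.0000
seg 3 [208.1°–260.7°] uniform, h=29: full span → s += 29 → s = 39.0000
seg 4 [260.7°–290.9°] uniform, h=11: full span → s += 11 → s = 50.0000
seg 5 [290.9°–360°] cycloidal, h=21: θ=344.2° here. β=53.3, B=69.1. 21·(0.7713 − sin(2π·0.7713)/(2π)) = 19.5105 → s = 69.5105

69.5105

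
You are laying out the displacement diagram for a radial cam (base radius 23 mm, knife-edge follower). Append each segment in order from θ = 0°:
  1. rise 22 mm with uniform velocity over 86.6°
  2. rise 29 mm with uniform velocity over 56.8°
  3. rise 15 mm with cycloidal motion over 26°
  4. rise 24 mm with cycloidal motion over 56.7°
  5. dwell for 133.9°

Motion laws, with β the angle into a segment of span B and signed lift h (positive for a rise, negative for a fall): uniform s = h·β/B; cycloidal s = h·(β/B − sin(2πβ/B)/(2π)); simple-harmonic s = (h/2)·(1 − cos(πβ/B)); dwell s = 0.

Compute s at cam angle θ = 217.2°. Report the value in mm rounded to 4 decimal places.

seg 1 [0°–86.6°] uniform, h=22: full span → s += 22 → s = 22.0000
seg 2 [86.6°–143.4°] uniform, h=29: full span → s += 29 → s = 51.0000
seg 3 [143.4°–169.4°] cycloidal, h=15: full span → s += 15 → s = 66.0000
seg 4 [169.4°–226.1°] cycloidal, h=24: θ=217.2° here. β=47.8, B=56.7. 24·(0.8430 − sin(2π·0.8430)/(2π)) = 23.4183 → s = 89.4183

89.4183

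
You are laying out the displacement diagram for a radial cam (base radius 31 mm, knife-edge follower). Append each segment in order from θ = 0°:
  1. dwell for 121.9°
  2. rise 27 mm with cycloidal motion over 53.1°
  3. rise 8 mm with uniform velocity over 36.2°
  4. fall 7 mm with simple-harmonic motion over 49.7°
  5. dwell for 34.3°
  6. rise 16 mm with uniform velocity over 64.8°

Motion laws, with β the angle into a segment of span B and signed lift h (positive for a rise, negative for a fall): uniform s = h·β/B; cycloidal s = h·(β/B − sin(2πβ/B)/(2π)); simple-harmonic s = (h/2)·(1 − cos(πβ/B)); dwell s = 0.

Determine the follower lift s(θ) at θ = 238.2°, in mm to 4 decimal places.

seg 1 [0°–121.9°] dwell: s stays 0.0000
seg 2 [121.9°–175°] cycloidal, h=27: full span → s += 27 → s = 27.0000
seg 3 [175°–211.2°] uniform, h=8: full span → s += 8 → s = 35.0000
seg 4 [211.2°–260.9°] simple-harmonic, h=-7: θ=238.2° here. β=27, B=49.7. -7/2·(1 − cos(π·0.5433)) = -3.9742 → s = 31.0258

31.0258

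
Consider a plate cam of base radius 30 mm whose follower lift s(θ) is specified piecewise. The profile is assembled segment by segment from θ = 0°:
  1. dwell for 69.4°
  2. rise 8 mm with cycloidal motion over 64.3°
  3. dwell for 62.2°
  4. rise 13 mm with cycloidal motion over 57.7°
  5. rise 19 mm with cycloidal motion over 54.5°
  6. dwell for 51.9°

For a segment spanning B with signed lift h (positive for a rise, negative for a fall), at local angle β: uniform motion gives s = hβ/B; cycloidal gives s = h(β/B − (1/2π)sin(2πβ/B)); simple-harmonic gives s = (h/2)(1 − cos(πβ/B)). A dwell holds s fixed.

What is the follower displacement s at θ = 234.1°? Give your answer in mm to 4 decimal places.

seg 1 [0°–69.4°] dwell: s stays 0.0000
seg 2 [69.4°–133.7°] cycloidal, h=8: full span → s += 8 → s = 8.0000
seg 3 [133.7°–195.9°] dwell: s stays 8.0000
seg 4 [195.9°–253.6°] cycloidal, h=13: θ=234.1° here. β=38.2, B=57.7. 13·(0.6620 − sin(2π·0.6620)/(2π)) = 10.3676 → s = 18.3676

18.3676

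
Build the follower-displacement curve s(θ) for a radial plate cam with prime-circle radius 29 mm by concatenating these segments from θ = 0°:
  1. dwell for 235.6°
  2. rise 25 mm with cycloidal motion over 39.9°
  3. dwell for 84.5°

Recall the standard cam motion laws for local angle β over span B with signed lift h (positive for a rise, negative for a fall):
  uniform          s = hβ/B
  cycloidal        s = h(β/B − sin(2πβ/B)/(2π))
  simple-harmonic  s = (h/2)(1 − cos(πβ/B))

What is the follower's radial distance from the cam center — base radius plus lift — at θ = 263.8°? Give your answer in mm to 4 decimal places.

seg 1 [0°–235.6°] dwell: s stays 0.0000
seg 2 [235.6°–275.5°] cycloidal, h=25: θ=263.8° here. β=28.2, B=39.9. 25·(0.7068 − sin(2π·0.7068)/(2π)) = 21.5021 → s = 21.5021
radial distance = base radius + s = 29 + 21.5021 = 50.5021

50.5021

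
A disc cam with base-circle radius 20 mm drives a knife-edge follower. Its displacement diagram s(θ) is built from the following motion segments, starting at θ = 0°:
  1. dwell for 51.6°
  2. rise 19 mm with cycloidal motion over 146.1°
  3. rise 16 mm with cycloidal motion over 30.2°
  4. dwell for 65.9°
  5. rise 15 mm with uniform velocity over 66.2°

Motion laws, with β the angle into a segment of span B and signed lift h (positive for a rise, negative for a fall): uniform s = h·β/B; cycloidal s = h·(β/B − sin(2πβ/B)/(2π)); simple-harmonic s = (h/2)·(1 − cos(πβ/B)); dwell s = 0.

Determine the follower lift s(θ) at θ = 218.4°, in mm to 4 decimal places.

seg 1 [0°–51.6°] dwell: s stays 0.0000
seg 2 [51.6°–197.7°] cycloidal, h=19: full span → s += 19 → s = 19.0000
seg 3 [197.7°–227.9°] cycloidal, h=16: θ=218.4° here. β=20.7, B=30.2. 16·(0.6854 − sin(2π·0.6854)/(2π)) = 13.3067 → s = 32.3067

32.3067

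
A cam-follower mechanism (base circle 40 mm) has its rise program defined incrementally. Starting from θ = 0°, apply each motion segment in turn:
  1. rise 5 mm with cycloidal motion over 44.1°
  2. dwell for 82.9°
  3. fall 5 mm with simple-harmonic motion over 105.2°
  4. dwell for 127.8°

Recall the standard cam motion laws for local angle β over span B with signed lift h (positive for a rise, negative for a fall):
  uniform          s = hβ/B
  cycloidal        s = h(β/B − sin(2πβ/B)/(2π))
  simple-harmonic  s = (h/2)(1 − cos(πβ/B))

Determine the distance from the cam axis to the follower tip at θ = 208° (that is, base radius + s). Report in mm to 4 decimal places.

seg 1 [0°–44.1°] cycloidal, h=5: full span → s += 5 → s = 5.0000
seg 2 [44.1°–127°] dwell: s stays 5.0000
seg 3 [127°–232.2°] simple-harmonic, h=-5: θ=208° here. β=81, B=105.2. -5/2·(1 − cos(π·0.7700)) = -4.3751 → s = 0.6249
radial distance = base radius + s = 40 + 0.6249 = 40.6249

40.6249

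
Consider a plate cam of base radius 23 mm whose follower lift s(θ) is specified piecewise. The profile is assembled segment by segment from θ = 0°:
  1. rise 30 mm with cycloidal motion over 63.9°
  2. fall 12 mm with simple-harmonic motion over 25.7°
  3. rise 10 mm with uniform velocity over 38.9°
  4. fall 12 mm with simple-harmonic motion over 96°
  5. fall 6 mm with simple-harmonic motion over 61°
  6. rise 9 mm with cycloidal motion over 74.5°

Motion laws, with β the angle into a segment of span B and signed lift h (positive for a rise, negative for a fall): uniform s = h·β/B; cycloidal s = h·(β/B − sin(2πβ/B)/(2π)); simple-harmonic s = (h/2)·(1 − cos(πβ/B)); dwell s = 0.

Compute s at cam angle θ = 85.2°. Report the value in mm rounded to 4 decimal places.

seg 1 [0°–63.9°] cycloidal, h=30: full span → s += 30 → s = 30.0000
seg 2 [63.9°–89.6°] simple-harmonic, h=-12: θ=85.2° here. β=21.3, B=25.7. -12/2·(1 − cos(π·0.8288)) = -11.1528 → s = 18.8472

18.8472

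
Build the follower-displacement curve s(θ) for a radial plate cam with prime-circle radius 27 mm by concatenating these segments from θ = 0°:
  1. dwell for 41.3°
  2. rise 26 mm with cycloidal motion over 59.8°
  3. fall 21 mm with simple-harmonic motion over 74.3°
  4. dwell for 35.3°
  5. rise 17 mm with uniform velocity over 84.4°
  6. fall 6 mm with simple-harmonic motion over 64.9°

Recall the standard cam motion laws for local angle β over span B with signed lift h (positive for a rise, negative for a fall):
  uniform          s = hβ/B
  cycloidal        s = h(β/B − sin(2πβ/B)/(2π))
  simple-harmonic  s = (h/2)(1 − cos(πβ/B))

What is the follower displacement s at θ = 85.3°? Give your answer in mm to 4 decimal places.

seg 1 [0°–41.3°] dwell: s stays 0.0000
seg 2 [41.3°–101.1°] cycloidal, h=26: θ=85.3° here. β=44, B=59.8. 26·(0.7358 − sin(2π·0.7358)/(2π)) = 23.2520 → s = 23.2520

23.2520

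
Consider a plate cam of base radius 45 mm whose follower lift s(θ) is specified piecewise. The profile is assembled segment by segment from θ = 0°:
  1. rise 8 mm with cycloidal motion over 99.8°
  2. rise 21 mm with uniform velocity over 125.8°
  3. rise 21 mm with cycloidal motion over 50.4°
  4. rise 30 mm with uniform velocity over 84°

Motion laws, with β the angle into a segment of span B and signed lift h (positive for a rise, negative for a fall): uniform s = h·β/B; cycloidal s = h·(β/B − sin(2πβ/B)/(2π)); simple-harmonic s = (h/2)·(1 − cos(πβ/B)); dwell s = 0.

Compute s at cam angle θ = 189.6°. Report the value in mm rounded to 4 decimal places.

seg 1 [0°–99.8°] cycloidal, h=8: full span → s += 8 → s = 8.0000
seg 2 [99.8°–225.6°] uniform, h=21: θ=189.6° here. β=89.8, B=125.8. 21·89.8/125.8 = 14.9905 → s = 22.9905

22.9905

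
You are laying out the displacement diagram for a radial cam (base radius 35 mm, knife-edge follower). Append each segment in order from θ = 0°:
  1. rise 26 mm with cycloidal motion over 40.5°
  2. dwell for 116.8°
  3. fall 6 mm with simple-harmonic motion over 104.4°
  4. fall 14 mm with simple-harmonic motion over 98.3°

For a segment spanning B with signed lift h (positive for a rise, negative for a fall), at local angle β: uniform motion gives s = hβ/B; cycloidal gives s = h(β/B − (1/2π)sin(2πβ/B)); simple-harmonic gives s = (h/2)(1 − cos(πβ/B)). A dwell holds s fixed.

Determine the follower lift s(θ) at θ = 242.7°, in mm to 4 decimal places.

seg 1 [0°–40.5°] cycloidal, h=26: full span → s += 26 → s = 26.0000
seg 2 [40.5°–157.3°] dwell: s stays 26.0000
seg 3 [157.3°–261.7°] simple-harmonic, h=-6: θ=242.7° here. β=85.4, B=104.4. -6/2·(1 − cos(π·0.8180)) = -5.5229 → s = 20.4771

20.4771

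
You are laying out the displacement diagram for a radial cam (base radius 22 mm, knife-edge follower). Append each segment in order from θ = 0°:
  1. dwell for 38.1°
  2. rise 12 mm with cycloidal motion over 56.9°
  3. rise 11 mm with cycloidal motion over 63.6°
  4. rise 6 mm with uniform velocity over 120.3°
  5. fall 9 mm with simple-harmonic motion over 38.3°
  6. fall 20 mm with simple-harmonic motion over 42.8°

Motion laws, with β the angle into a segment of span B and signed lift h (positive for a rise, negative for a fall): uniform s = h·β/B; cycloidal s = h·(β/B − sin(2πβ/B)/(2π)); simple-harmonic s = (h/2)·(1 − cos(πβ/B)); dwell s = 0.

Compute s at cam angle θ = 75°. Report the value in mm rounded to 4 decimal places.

seg 1 [0°–38.1°] dwell: s stays 0.0000
seg 2 [38.1°–95°] cycloidal, h=12: θ=75° here. β=36.9, B=56.9. 12·(0.6485 − sin(2π·0.6485)/(2π)) = 9.3166 → s = 9.3166

9.3166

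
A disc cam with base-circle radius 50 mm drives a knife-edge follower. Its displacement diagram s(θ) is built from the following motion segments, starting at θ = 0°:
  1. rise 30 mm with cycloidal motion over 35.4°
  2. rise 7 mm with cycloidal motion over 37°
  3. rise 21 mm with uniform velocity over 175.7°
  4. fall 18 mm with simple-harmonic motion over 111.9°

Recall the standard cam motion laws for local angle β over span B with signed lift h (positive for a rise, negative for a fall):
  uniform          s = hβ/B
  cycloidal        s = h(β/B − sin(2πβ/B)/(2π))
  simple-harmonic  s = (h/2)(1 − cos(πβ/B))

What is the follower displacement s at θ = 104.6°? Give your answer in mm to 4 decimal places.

seg 1 [0°–35.4°] cycloidal, h=30: full span → s += 30 → s = 30.0000
seg 2 [35.4°–72.4°] cycloidal, h=7: full span → s += 7 → s = 37.0000
seg 3 [72.4°–248.1°] uniform, h=21: θ=104.6° here. β=32.2, B=175.7. 21·32.2/175.7 = 3.8486 → s = 40.8486

40.8486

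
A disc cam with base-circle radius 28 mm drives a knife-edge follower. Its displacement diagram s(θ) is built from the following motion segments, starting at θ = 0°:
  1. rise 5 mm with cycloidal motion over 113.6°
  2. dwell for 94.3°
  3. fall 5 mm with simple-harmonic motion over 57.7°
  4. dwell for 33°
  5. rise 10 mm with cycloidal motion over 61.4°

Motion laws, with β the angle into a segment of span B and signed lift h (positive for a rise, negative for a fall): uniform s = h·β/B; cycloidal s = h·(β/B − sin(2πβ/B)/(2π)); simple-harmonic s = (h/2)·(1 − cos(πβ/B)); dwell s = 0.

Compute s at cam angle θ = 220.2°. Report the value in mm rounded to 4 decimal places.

seg 1 [0°–113.6°] cycloidal, h=5: full span → s += 5 → s = 5.0000
seg 2 [113.6°–207.9°] dwell: s stays 5.0000
seg 3 [207.9°–265.6°] simple-harmonic, h=-5: θ=220.2° here. β=12.3, B=57.7. -5/2·(1 − cos(π·0.2132)) = -0.5400 → s = 4.4600

4.4600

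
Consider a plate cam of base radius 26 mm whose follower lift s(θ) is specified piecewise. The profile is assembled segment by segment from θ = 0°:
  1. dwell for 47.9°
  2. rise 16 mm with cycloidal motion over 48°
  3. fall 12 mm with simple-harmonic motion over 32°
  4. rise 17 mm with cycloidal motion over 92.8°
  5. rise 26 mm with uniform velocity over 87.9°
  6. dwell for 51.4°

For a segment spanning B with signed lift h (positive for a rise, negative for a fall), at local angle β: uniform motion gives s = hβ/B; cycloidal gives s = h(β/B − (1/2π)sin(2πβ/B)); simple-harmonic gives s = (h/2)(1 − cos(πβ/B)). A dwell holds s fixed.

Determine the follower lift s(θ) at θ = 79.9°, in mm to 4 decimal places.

seg 1 [0°–47.9°] dwell: s stays 0.0000
seg 2 [47.9°–95.9°] cycloidal, h=16: θ=79.9° here. β=32, B=48. 16·(0.6667 − sin(2π·0.6667)/(2π)) = 12.8720 → s = 12.8720

12.8720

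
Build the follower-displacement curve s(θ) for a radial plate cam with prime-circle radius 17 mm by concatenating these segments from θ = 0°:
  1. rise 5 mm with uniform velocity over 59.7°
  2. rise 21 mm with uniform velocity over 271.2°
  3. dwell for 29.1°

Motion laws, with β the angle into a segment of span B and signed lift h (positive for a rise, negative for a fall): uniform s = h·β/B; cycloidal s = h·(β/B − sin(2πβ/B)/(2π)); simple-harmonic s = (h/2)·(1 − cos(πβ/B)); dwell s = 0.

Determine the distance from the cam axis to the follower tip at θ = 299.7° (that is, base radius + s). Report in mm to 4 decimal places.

seg 1 [0°–59.7°] uniform, h=5: full span → s += 5 → s = 5.0000
seg 2 [59.7°–330.9°] uniform, h=21: θ=299.7° here. β=240, B=271.2. 21·240/271.2 = 18.5841 → s = 23.5841
radial distance = base radius + s = 17 + 23.5841 = 40.5841

40.5841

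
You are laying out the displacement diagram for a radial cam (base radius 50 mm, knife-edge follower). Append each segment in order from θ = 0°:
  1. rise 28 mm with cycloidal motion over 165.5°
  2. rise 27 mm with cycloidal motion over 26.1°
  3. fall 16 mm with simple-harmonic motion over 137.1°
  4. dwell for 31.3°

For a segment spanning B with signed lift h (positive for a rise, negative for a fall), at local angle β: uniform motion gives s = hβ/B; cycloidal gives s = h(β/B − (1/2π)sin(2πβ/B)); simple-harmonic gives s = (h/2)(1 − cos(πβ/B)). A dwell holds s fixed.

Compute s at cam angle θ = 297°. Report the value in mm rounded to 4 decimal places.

seg 1 [0°–165.5°] cycloidal, h=28: full span → s += 28 → s = 28.0000
seg 2 [165.5°–191.6°] cycloidal, h=27: full span → s += 27 → s = 55.0000
seg 3 [191.6°–328.7°] simple-harmonic, h=-16: θ=297° here. β=105.4, B=137.1. -16/2·(1 − cos(π·0.7688)) = -13.9806 → s = 41.0194

41.0194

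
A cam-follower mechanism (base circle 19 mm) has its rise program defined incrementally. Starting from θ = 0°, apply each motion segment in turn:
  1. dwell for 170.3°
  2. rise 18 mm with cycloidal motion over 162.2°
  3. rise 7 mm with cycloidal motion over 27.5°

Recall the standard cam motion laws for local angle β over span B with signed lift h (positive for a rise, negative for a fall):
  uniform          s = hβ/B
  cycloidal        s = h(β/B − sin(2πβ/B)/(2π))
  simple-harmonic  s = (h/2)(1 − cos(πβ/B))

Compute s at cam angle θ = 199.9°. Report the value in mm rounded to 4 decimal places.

seg 1 [0°–170.3°] dwell: s stays 0.0000
seg 2 [170.3°–332.5°] cycloidal, h=18: θ=199.9° here. β=29.6, B=162.2. 18·(0.1825 − sin(2π·0.1825)/(2π)) = 0.6739 → s = 0.6739

0.6739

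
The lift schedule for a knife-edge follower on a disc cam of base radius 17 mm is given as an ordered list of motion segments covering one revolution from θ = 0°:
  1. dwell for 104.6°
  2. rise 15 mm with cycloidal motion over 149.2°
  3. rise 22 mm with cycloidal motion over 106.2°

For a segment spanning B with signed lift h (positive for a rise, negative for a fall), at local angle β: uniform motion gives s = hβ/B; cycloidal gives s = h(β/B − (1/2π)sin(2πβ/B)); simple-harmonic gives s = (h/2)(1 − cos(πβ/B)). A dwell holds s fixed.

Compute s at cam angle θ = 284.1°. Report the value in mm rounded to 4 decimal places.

seg 1 [0°–104.6°] dwell: s stays 0.0000
seg 2 [104.6°–253.8°] cycloidal, h=15: full span → s += 15 → s = 15.0000
seg 3 [253.8°–360°] cycloidal, h=22: θ=284.1° here. β=30.3, B=106.2. 22·(0.2853 − sin(2π·0.2853)/(2π)) = 2.8613 → s = 17.8613

17.8613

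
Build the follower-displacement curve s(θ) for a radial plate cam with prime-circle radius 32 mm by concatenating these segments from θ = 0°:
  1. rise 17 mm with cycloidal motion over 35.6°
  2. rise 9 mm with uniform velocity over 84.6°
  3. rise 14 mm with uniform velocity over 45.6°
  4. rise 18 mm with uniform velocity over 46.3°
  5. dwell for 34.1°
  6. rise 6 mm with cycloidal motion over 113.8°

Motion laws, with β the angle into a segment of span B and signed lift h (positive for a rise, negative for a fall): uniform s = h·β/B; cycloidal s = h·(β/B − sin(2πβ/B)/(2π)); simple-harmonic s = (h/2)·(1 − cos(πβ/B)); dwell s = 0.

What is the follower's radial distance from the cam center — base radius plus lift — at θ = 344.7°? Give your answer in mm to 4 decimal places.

seg 1 [0°–35.6°] cycloidal, h=17: full span → s += 17 → s = 17.0000
seg 2 [35.6°–120.2°] uniform, h=9: full span → s += 9 → s = 26.0000
seg 3 [120.2°–165.8°] uniform, h=14: full span → s += 14 → s = 40.0000
seg 4 [165.8°–212.1°] uniform, h=18: full span → s += 18 → s = 58.0000
seg 5 [212.1°–246.2°] dwell: s stays 58.0000
seg 6 [246.2°–360°] cycloidal, h=6: θ=344.7° here. β=98.5, B=113.8. 6·(0.8656 − sin(2π·0.8656)/(2π)) = 5.9074 → s = 63.9074
radial distance = base radius + s = 32 + 63.9074 = 95.9074

95.9074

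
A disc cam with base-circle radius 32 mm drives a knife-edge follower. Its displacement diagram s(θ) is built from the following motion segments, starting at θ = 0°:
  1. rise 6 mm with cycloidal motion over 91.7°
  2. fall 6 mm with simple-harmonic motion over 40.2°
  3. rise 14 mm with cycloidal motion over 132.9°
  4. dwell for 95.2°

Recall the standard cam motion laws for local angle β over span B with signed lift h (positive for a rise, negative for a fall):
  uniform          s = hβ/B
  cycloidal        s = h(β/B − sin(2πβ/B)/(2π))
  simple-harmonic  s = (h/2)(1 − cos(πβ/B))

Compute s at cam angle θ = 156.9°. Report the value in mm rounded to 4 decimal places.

seg 1 [0°–91.7°] cycloidal, h=6: full span → s += 6 → s = 6.0000
seg 2 [91.7°–131.9°] simple-harmonic, h=-6: full span → s += -6 → s = 0.0000
seg 3 [131.9°–264.8°] cycloidal, h=14: θ=156.9° here. β=25, B=132.9. 14·(0.1881 − sin(2π·0.1881)/(2π)) = 0.5717 → s = 0.5717

0.5717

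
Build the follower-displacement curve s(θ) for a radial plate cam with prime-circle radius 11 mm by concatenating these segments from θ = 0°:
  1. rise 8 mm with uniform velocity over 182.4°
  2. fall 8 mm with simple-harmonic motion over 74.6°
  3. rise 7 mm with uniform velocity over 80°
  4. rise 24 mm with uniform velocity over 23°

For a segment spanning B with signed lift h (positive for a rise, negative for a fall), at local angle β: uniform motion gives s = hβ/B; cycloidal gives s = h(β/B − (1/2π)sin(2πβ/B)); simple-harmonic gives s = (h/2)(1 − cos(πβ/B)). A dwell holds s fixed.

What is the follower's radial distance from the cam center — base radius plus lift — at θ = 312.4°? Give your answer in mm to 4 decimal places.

seg 1 [0°–182.4°] uniform, h=8: full span → s += 8 → s = 8.0000
seg 2 [182.4°–257°] simple-harmonic, h=-8: full span → s += -8 → s = 0.0000
seg 3 [257°–337°] uniform, h=7: θ=312.4° here. β=55.4, B=80. 7·55.4/80 = 4.8475 → s = 4.8475
radial distance = base radius + s = 11 + 4.8475 = 15.8475

15.8475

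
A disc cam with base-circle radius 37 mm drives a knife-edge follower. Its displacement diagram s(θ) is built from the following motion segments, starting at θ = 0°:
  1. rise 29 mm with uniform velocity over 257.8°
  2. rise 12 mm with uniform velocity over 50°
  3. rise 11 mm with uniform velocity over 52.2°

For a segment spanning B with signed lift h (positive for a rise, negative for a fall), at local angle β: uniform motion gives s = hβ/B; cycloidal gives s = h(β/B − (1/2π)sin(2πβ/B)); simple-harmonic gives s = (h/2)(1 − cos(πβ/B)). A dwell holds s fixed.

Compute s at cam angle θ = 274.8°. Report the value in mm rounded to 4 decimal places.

seg 1 [0°–257.8°] uniform, h=29: full span → s += 29 → s = 29.0000
seg 2 [257.8°–307.8°] uniform, h=12: θ=274.8° here. β=17, B=50. 12·17/50 = 4.0800 → s = 33.0800

33.0800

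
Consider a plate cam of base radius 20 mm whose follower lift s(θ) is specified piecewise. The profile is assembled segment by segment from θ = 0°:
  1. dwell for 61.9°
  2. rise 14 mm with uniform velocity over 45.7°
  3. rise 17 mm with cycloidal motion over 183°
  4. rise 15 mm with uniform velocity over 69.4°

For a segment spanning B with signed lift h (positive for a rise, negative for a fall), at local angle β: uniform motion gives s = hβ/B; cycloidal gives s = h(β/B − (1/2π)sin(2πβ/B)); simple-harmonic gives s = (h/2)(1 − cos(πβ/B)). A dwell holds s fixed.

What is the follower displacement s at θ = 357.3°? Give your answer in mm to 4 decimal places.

seg 1 [0°–61.9°] dwell: s stays 0.0000
seg 2 [61.9°–107.6°] uniform, h=14: full span → s += 14 → s = 14.0000
seg 3 [107.6°–290.6°] cycloidal, h=17: full span → s += 17 → s = 31.0000
seg 4 [290.6°–360°] uniform, h=15: θ=357.3° here. β=66.7, B=69.4. 15·66.7/69.4 = 14.4164 → s = 45.4164

45.4164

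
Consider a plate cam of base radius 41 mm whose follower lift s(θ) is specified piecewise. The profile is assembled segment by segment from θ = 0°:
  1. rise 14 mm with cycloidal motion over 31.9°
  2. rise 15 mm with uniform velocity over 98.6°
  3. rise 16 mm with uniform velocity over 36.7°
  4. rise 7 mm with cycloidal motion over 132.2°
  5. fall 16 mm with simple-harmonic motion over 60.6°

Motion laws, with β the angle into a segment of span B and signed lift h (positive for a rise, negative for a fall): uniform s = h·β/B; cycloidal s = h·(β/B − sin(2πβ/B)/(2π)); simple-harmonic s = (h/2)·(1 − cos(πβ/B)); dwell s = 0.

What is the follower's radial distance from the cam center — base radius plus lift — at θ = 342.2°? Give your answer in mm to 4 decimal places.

seg 1 [0°–31.9°] cycloidal, h=14: full span → s += 14 → s = 14.0000
seg 2 [31.9°–130.5°] uniform, h=15: full span → s += 15 → s = 29.0000
seg 3 [130.5°–167.2°] uniform, h=16: full span → s += 16 → s = 45.0000
seg 4 [167.2°–299.4°] cycloidal, h=7: full span → s += 7 → s = 52.0000
seg 5 [299.4°–360°] simple-harmonic, h=-16: θ=342.2° here. β=42.8, B=60.6. -16/2·(1 − cos(π·0.7063)) = -12.8289 → s = 39.1711
radial distance = base radius + s = 41 + 39.1711 = 80.1711

80.1711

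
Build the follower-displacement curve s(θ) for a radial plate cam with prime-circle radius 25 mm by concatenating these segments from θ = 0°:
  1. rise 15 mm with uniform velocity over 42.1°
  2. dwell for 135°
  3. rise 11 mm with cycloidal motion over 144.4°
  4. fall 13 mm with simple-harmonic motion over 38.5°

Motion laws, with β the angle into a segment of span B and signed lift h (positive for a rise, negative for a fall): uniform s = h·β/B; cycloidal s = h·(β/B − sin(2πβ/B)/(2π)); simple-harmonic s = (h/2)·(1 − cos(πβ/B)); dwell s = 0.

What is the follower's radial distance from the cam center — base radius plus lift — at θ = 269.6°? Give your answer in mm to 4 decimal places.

seg 1 [0°–42.1°] uniform, h=15: full span → s += 15 → s = 15.0000
seg 2 [42.1°–177.1°] dwell: s stays 15.0000
seg 3 [177.1°–321.5°] cycloidal, h=11: θ=269.6° here. β=92.5, B=144.4. 11·(0.6406 − sin(2π·0.6406)/(2π)) = 8.3994 → s = 23.3994
radial distance = base radius + s = 25 + 23.3994 = 48.3994

48.3994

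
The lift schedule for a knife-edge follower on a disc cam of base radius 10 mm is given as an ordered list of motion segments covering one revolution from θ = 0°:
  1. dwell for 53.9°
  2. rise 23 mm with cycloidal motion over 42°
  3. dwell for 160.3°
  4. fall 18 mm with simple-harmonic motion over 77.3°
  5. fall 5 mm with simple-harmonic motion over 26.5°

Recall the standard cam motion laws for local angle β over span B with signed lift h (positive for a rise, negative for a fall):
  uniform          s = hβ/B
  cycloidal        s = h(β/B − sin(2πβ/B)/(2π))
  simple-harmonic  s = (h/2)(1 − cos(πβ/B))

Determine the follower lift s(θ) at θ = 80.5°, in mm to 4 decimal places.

seg 1 [0°–53.9°] dwell: s stays 0.0000
seg 2 [53.9°–95.9°] cycloidal, h=23: θ=80.5° here. β=26.6, B=42. 23·(0.6333 − sin(2π·0.6333)/(2π)) = 17.2870 → s = 17.2870

17.2870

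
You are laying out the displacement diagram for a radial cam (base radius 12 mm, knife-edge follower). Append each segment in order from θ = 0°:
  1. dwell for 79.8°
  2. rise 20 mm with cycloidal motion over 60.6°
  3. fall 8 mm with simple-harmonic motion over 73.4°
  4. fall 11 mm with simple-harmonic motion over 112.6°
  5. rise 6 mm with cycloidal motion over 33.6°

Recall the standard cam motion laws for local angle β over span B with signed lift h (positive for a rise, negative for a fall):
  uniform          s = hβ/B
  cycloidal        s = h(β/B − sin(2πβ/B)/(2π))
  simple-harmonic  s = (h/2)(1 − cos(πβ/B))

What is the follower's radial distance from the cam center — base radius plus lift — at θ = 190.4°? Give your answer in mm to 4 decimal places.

seg 1 [0°–79.8°] dwell: s stays 0.0000
seg 2 [79.8°–140.4°] cycloidal, h=20: full span → s += 20 → s = 20.0000
seg 3 [140.4°–213.8°] simple-harmonic, h=-8: θ=190.4° here. β=50, B=73.4. -8/2·(1 − cos(π·0.6812)) = -6.1560 → s = 13.8440
radial distance = base radius + s = 12 + 13.8440 = 25.8440

25.8440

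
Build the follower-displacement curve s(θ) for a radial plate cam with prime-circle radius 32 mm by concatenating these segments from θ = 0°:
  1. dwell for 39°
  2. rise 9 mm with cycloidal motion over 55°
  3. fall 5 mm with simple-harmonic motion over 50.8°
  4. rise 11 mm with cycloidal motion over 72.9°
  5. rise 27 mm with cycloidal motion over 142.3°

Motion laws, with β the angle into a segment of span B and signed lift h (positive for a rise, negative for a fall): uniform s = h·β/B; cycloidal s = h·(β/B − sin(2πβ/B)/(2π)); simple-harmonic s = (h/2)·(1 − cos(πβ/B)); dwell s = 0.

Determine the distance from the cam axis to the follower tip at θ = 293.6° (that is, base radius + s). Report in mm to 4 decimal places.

seg 1 [0°–39°] dwell: s stays 0.0000
seg 2 [39°–94°] cycloidal, h=9: full span → s += 9 → s = 9.0000
seg 3 [94°–144.8°] simple-harmonic, h=-5: full span → s += -5 → s = 4.0000
seg 4 [144.8°–217.7°] cycloidal, h=11: full span → s += 11 → s = 15.0000
seg 5 [217.7°–360°] cycloidal, h=27: θ=293.6° here. β=75.9, B=142.3. 27·(0.5334 − sin(2π·0.5334)/(2π)) = 15.2959 → s = 30.2959
radial distance = base radius + s = 32 + 30.2959 = 62.2959

62.2959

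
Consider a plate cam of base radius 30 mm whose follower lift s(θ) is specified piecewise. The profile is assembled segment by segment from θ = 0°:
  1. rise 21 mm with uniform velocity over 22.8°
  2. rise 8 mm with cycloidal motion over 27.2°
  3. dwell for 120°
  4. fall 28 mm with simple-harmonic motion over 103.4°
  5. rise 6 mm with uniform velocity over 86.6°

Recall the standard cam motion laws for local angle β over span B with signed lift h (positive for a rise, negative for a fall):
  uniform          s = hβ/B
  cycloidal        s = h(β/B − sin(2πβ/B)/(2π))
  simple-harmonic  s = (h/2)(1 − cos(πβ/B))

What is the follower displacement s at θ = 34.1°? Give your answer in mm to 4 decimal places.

seg 1 [0°–22.8°] uniform, h=21: full span → s += 21 → s = 21.0000
seg 2 [22.8°–50°] cycloidal, h=8: θ=34.1° here. β=11.3, B=27.2. 8·(0.4154 − sin(2π·0.4154)/(2π)) = 2.6784 → s = 23.6784

23.6784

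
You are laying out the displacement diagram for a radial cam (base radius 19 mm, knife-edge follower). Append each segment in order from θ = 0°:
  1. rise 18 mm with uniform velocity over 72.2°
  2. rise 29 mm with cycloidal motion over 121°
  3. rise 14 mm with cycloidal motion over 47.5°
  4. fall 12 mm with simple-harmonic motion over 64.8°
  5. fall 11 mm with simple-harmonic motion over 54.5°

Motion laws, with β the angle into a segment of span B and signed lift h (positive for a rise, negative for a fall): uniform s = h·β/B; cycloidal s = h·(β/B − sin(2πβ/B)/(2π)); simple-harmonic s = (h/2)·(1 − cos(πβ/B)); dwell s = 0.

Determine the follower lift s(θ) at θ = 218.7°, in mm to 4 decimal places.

seg 1 [0°–72.2°] uniform, h=18: full span → s += 18 → s = 18.0000
seg 2 [72.2°–193.2°] cycloidal, h=29: full span → s += 29 → s = 47.0000
seg 3 [193.2°–240.7°] cycloidal, h=14: θ=218.7° here. β=25.5, B=47.5. 14·(0.5368 − sin(2π·0.5368)/(2π)) = 8.0270 → s = 55.0270

55.0270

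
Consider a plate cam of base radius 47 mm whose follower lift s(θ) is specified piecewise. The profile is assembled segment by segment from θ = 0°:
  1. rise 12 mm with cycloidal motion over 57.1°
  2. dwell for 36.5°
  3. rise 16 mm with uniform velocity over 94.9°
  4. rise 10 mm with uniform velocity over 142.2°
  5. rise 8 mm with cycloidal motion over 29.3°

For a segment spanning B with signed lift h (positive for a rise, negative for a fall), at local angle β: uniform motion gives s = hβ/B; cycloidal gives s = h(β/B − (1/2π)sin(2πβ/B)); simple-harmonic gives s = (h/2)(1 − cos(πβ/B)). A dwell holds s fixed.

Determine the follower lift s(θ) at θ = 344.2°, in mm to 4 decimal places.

seg 1 [0°–57.1°] cycloidal, h=12: full span → s += 12 → s = 12.0000
seg 2 [57.1°–93.6°] dwell: s stays 12.0000
seg 3 [93.6°–188.5°] uniform, h=16: full span → s += 16 → s = 28.0000
seg 4 [188.5°–330.7°] uniform, h=10: full span → s += 10 → s = 38.0000
seg 5 [330.7°–360°] cycloidal, h=8: θ=344.2° here. β=13.5, B=29.3. 8·(0.4608 − sin(2π·0.4608)/(2π)) = 3.3752 → s = 41.3752

41.3752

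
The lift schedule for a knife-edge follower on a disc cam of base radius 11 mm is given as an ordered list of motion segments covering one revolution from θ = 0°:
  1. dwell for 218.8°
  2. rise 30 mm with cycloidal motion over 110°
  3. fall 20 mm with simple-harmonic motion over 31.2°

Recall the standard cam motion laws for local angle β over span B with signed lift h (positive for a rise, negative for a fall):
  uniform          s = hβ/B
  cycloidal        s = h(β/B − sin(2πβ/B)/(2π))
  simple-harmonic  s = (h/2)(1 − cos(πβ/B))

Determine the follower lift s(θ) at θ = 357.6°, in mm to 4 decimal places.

seg 1 [0°–218.8°] dwell: s stays 0.0000
seg 2 [218.8°–328.8°] cycloidal, h=30: full span → s += 30 → s = 30.0000
seg 3 [328.8°–360°] simple-harmonic, h=-20: θ=357.6° here. β=28.8, B=31.2. -20/2·(1 − cos(π·0.9231)) = -19.7094 → s = 10.2906

10.2906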